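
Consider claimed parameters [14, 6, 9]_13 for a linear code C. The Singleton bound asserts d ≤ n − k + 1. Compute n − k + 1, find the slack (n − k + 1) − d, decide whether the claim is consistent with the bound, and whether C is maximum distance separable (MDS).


Singleton RHS = n − k + 1 = 9, slack = 0, bound satisfied, MDS.

Singleton bound: d ≤ n − k + 1.
Here n = 14, k = 6, so n − k + 1 = 9.
Given d = 9, check d ≤ 9: YES.
Slack = (n − k + 1) − d = 0.
The code is MDS (slack = 0).
Description: the claimed parameters are [14, 6, 9]_13; such a code would be MDS (meets Singleton bound).


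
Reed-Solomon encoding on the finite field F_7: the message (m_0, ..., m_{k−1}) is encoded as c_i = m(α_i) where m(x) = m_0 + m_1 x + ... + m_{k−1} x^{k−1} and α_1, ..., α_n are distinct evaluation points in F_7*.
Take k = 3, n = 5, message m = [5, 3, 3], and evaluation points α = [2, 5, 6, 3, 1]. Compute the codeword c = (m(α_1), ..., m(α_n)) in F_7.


c = [2, 4, 5, 6, 4]

Message polynomial: m(x) = 5 + 3·x + 3·x^2 (mod 7).
For each evaluation point α_i, compute m(α_i) mod 7:
  α_1 = 2: Horner steps 3 → 2 → 2, so m(2) = 2.
  α_2 = 5: Horner steps 3 → 4 → 4, so m(5) = 4.
  α_3 = 6: Horner steps 3 → 0 → 5, so m(6) = 5.
  α_4 = 3: Horner steps 3 → 5 → 6, so m(3) = 6.
  α_5 = 1: Horner steps 3 → 6 → 4, so m(1) = 4.
Codeword c = [2, 4, 5, 6, 4] ∈ F_7^5.


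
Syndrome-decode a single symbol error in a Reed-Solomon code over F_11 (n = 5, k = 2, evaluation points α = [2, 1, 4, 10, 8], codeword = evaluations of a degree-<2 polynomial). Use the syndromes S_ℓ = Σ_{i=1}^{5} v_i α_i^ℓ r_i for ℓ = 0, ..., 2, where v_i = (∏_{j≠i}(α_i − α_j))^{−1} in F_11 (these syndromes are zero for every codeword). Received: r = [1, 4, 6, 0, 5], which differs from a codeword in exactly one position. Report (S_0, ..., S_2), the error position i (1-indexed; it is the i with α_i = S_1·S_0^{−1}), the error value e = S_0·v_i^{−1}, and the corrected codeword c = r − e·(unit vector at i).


S = (2, 9, 2), error at position 4, error magnitude e = 1, c = [1, 4, 6, 10, 5].

Step 1: column multipliers v_i = (∏_{j≠i}(α_i − α_j))^{−1} mod 11.
  i = 1 (α = 2): (2−1)(2−4)(2−10)(2−8) = 1·(−2)·(−8)·(−6) = −96 ≡ 3, so v_1 = 3^{−1} = 4 (mod 11).
  i = 2 (α = 1): (1−2)(1−4)(1−10)(1−8) = (−1)·(−3)·(−9)·(−7) = 189 ≡ 2, so v_2 = 2^{−1} = 6 (mod 11).
  i = 3 (α = 4): (4−2)(4−1)(4−10)(4−8) = 2·3·(−6)·(−4) = 144 ≡ 1, so v_3 = 1^{−1} = 1 (mod 11).
  i = 4 (α = 10): (10−2)(10−1)(10−4)(10−8) = 8·9·6·2 = 864 ≡ 6, so v_4 = 6^{−1} = 2 (mod 11).
  i = 5 (α = 8): (8−2)(8−1)(8−4)(8−10) = 6·7·4·(−2) = −336 ≡ 5, so v_5 = 5^{−1} = 9 (mod 11).
  v = [4, 6, 1, 2, 9].
Step 2: syndromes of r = [1, 4, 6, 0, 5] (all sums mod 11).
  S_0 = Σ v_i r_i = 4·1 + 6·4 + 1·6 + 2·0 + 9·5 = 79 ≡ 2.
  S_1 = Σ v_i α_i r_i = 4·2·1 + 6·1·4 + 1·4·6 + 2·10·0 + 9·8·5 = 416 ≡ 9.
  α_i^2 mod 11 = [4, 1, 5, 1, 9].
  S_2 = Σ v_i α_i^2 r_i = 4·4·1 + 6·1·4 + 1·5·6 + 2·1·0 + 9·9·5 = 475 ≡ 2.
  S = (2, 9, 2) ≠ 0, so r is not a codeword (an error is present).
Step 3: locate the error. For a single error e at position i, S_ℓ = v_i·e·α_i^ℓ, so α_err = S_1/S_0.
  S_0^{−1} = 2^{−1} = 6 (mod 11), so α_err = 9·6 = 54 ≡ 10 = α_4. Error position i = 4.
  Consistency check: S_2/S_1 = 2·5 = 10 ≡ 10 = α_err ✓ (single-error assumption holds).
Step 4: error magnitude e = S_0/v_4 = S_0·∏_{j≠4}(α_4 − α_j) = 2·6 = 12 ≡ 1 (mod 11).
Step 5: correct position 4: c_4 = r_4 − e = 0 − 1 ≡ 10 (mod 11). Hence c = [1, 4, 6, 10, 5].
  Check: interpolating c through the α_i gives m(x) = 7 + 8·x (degree < 2) with m(α_i) = c_i for every i, so c is indeed a codeword.


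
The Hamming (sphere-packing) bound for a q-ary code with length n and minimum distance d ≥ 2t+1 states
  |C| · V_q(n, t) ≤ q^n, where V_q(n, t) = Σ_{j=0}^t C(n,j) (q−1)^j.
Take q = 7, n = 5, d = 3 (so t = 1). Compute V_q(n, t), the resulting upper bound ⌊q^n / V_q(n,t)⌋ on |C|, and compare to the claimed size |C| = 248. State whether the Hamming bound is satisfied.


V_q(n, t) = 31, q^n = 16807, Hamming bound = 542, |C| = 248 ≤ bound (satisfied).

Step 1: Compute V_q(n, t) = Σ_{j=0}^1 C(n, j) (q−1)^j.
  j = 0: C(5,0)·(6)^0 = 1·1 = 1.
  j = 1: C(5,1)·(6)^1 = 5·6 = 30.
  V_q(n, t) = 1 + 30 = 31.
Step 2: q^n = 7^5 = 16807.
Step 3: Hamming bound ⌊q^n / V_q(n,t)⌋ = ⌊16807/31⌋ = 542.
Step 4: Compare |C| = 248 to 542: satisfied.
The claimed |C| lies below the Hamming bound.


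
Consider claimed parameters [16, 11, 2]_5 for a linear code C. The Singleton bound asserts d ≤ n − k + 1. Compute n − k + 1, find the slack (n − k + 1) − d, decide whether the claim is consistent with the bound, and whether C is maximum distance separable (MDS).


Singleton RHS = n − k + 1 = 6, slack = 4, bound satisfied, not MDS.

Singleton bound: d ≤ n − k + 1.
Here n = 16, k = 11, so n − k + 1 = 6.
Given d = 2, check d ≤ 6: YES.
Slack = (n − k + 1) − d = 4.
The code is NOT MDS (slack = 4 > 0).
Description: the claimed parameters are [16, 11, 2]_5; such a code would be non-MDS.


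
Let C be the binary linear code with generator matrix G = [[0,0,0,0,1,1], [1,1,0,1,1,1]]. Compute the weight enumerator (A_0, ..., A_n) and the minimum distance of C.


Weight distribution: A_0 = 1, A_2 = 1, A_3 = 1, A_5 = 1. Minimum distance d = 2.

Enumerate all 2^2 = 4 messages m ∈ F_2^2.
For each, compute codeword c = mG in F_2^6, then tally its weight.
  m = 00 → c = 000000, weight = 0.
  m = 10 → c = 000011, weight = 2.
  m = 01 → c = 110111, weight = 5.
  m = 11 → c = 110100, weight = 3.
Tally weights:
  weight 0: 1 codewords.
  weight 2: 1 codewords.
  weight 3: 1 codewords.
  weight 5: 1 codewords.
Minimum distance d = smallest w > 0 with A_w > 0 = 2.
Sanity: Σ A_w = 4 = 2^2 = 4 ✓.


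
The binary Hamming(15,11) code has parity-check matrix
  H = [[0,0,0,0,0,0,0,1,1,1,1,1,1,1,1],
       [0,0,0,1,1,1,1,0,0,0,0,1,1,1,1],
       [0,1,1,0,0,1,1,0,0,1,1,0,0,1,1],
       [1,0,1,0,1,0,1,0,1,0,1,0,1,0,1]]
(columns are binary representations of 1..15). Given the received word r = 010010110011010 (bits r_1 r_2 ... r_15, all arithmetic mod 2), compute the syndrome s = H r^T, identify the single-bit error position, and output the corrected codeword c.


s = (0, 0, 0, 1)^T, error position = 1, corrected codeword c = 110010110011010

Compute s = H r^T mod 2 one row at a time:
  s_1 = 1 + 0 + 0 + 1 + 1 + 0 + 1 + 0 = 4 ≡ 0 (mod 2).
  s_2 = 0 + 1 + 0 + 1 + 1 + 0 + 1 + 0 = 4 ≡ 0 (mod 2).
  s_3 = 1 + 0 + 0 + 1 + 0 + 1 + 1 + 0 = 4 ≡ 0 (mod 2).
  s_4 = 0 + 0 + 1 + 1 + 0 + 1 + 0 + 0 = 3 ≡ 1 (mod 2).
s = (0, 0, 0, 1)^T — this equals column 1 of H (binary 0001), so error is at position 1.
Correct: flip bit 1 of r = 010010110011010 to get c = 110010110011010.


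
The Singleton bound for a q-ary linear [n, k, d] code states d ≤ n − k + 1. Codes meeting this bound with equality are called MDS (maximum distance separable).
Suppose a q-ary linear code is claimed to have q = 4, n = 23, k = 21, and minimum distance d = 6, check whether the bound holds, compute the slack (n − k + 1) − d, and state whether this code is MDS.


Singleton RHS = n − k + 1 = 3, slack = -3, bound violated (no such code; not MDS).

Singleton bound: d ≤ n − k + 1.
Here n = 23, k = 21, so n − k + 1 = 3.
Given d = 6, check d ≤ 3: NO.
Slack = (n − k + 1) − d = -3.
The slack is negative: d = 6 exceeds n − k + 1 = 3 by 3, so the Singleton bound is violated and no linear [23, 21, 6]_4 code can exist. In particular it is not MDS (MDS requires d = n − k + 1 exactly).
Description: the claimed parameters are [23, 21, 6]_4; such a code would be impossible (violates the Singleton bound).


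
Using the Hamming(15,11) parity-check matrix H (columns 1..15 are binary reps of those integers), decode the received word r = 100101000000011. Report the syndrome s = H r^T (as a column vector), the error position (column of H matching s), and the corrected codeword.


s = (0, 0, 1, 0)^T, error position = 2, corrected codeword c = 110101000000011

Compute s = H r^T mod 2 one row at a time:
  s_1 = 0 + 0 + 0 + 0 + 0 + 0 + 1 + 1 = 2 ≡ 0 (mod 2).
  s_2 = 1 + 0 + 1 + 0 + 0 + 0 + 1 + 1 = 4 ≡ 0 (mod 2).
  s_3 = 0 + 0 + 1 + 0 + 0 + 0 + 1 + 1 = 3 ≡ 1 (mod 2).
  s_4 = 1 + 0 + 0 + 0 + 0 + 0 + 0 + 1 = 2 ≡ 0 (mod 2).
s = (0, 0, 1, 0)^T — this equals column 2 of H (binary 0010), so error is at position 2.
Correct: flip bit 2 of r = 100101000000011 to get c = 110101000000011.


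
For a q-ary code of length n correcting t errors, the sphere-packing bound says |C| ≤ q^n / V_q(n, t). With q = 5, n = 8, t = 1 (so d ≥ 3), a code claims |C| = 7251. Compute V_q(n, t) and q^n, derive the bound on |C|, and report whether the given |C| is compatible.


V_q(n, t) = 33, q^n = 390625, Hamming bound = 11837, |C| = 7251 ≤ bound (satisfied).

Step 1: Compute V_q(n, t) = Σ_{j=0}^1 C(n, j) (q−1)^j.
  j = 0: C(8,0)·(4)^0 = 1·1 = 1.
  j = 1: C(8,1)·(4)^1 = 8·4 = 32.
  V_q(n, t) = 1 + 32 = 33.
Step 2: q^n = 5^8 = 390625.
Step 3: Hamming bound ⌊q^n / V_q(n,t)⌋ = ⌊390625/33⌋ = 11837.
Step 4: Compare |C| = 7251 to 11837: satisfied.
The claimed |C| lies below the Hamming bound.


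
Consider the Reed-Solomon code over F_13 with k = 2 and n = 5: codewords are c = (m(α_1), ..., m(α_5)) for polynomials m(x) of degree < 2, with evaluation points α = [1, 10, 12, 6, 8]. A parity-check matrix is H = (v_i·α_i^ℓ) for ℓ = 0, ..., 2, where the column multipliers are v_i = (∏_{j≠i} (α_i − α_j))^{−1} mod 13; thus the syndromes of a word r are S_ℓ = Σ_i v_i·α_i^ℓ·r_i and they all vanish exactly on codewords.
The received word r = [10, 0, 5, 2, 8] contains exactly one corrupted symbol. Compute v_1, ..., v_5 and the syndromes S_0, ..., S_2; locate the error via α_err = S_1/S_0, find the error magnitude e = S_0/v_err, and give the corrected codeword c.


S = (11, 1, 6), error at position 4, error magnitude e = 12, c = [10, 0, 5, 3, 8].

Step 1: column multipliers v_i = (∏_{j≠i}(α_i − α_j))^{−1} mod 13.
  i = 1 (α = 1): (1−10)(1−12)(1−6)(1−8) = (−9)·(−11)·(−5)·(−7) = 3465 ≡ 7, so v_1 = 7^{−1} = 2 (mod 13).
  i = 2 (α = 10): (10−1)(10−12)(10−6)(10−8) = 9·(−2)·4·2 = −144 ≡ 12, so v_2 = 12^{−1} = 12 (mod 13).
  i = 3 (α = 12): (12−1)(12−10)(12−6)(12−8) = 11·2·6·4 = 528 ≡ 8, so v_3 = 8^{−1} = 5 (mod 13).
  i = 4 (α = 6): (6−1)(6−10)(6−12)(6−8) = 5·(−4)·(−6)·(−2) = −240 ≡ 7, so v_4 = 7^{−1} = 2 (mod 13).
  i = 5 (α = 8): (8−1)(8−10)(8−12)(8−6) = 7·(−2)·(−4)·2 = 112 ≡ 8, so v_5 = 8^{−1} = 5 (mod 13).
  v = [2, 12, 5, 2, 5].
Step 2: syndromes of r = [10, 0, 5, 2, 8] (all sums mod 13).
  S_0 = Σ v_i r_i = 2·10 + 12·0 + 5·5 + 2·2 + 5·8 = 89 ≡ 11.
  S_1 = Σ v_i α_i r_i = 2·1·10 + 12·10·0 + 5·12·5 + 2·6·2 + 5·8·8 = 664 ≡ 1.
  α_i^2 mod 13 = [1, 9, 1, 10, 12].
  S_2 = Σ v_i α_i^2 r_i = 2·1·10 + 12·9·0 + 5·1·5 + 2·10·2 + 5·12·8 = 565 ≡ 6.
  S = (11, 1, 6) ≠ 0, so r is not a codeword (an error is present).
Step 3: locate the error. For a single error e at position i, S_ℓ = v_i·e·α_i^ℓ, so α_err = S_1/S_0.
  S_0^{−1} = 11^{−1} = 6 (mod 13), so α_err = 1·6 = 6 ≡ 6 = α_4. Error position i = 4.
  Consistency check: S_2/S_1 = 6·1 = 6 ≡ 6 = α_err ✓ (single-error assumption holds).
Step 4: error magnitude e = S_0/v_4 = S_0·∏_{j≠4}(α_4 − α_j) = 11·7 = 77 ≡ 12 (mod 13).
Step 5: correct position 4: c_4 = r_4 − e = 2 − 12 ≡ 3 (mod 13). Hence c = [10, 0, 5, 3, 8].
  Check: interpolating c through the α_i gives m(x) = 1 + 9·x (degree < 2) with m(α_i) = c_i for every i, so c is indeed a codeword.


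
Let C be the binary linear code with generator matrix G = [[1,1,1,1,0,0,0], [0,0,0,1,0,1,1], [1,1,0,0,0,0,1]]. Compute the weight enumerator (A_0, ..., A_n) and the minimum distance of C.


Weight distribution: A_0 = 1, A_2 = 1, A_3 = 3, A_4 = 2, A_5 = 1. Minimum distance d = 2.

Enumerate all 2^3 = 8 messages m ∈ F_2^3.
For each, compute codeword c = mG in F_2^7, then tally its weight.
  m = 000 → c = 0000000, weight = 0.
  m = 100 → c = 1111000, weight = 4.
  m = 010 → c = 0001011, weight = 3.
  m = 110 → c = 1110011, weight = 5.
  m = 001 → c = 1100001, weight = 3.
  m = 101 → c = 0011001, weight = 3.
  m = 011 → c = 1101010, weight = 4.
  m = 111 → c = 0010010, weight = 2.
Tally weights:
  weight 0: 1 codewords.
  weight 2: 1 codewords.
  weight 3: 3 codewords.
  weight 4: 2 codewords.
  weight 5: 1 codewords.
Minimum distance d = smallest w > 0 with A_w > 0 = 2.
Sanity: Σ A_w = 8 = 2^3 = 8 ✓.


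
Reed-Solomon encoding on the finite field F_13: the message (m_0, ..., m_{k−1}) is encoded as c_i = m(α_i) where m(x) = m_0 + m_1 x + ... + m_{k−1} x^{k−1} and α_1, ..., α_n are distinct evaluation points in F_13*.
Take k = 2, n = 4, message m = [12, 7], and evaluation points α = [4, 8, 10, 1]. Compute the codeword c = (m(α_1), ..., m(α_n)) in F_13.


c = [1, 3, 4, 6]

Message polynomial: m(x) = 12 + 7·x (mod 13).
For each evaluation point α_i, compute m(α_i) mod 13:
  α_1 = 4: Horner steps 7 → 1, so m(4) = 1.
  α_2 = 8: Horner steps 7 → 3, so m(8) = 3.
  α_3 = 10: Horner steps 7 → 4, so m(10) = 4.
  α_4 = 1: Horner steps 7 → 6, so m(1) = 6.
Codeword c = [1, 3, 4, 6] ∈ F_13^4.


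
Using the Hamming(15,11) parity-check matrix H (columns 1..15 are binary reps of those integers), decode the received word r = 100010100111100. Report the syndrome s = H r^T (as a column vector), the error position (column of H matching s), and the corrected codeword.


s = (0, 0, 1, 1)^T, error position = 3, corrected codeword c = 101010100111100

Compute s = H r^T mod 2 one row at a time:
  s_1 = 0 + 0 + 1 + 1 + 1 + 1 + 0 + 0 = 4 ≡ 0 (mod 2).
  s_2 = 0 + 1 + 0 + 1 + 1 + 1 + 0 + 0 = 4 ≡ 0 (mod 2).
  s_3 = 0 + 0 + 0 + 1 + 1 + 1 + 0 + 0 = 3 ≡ 1 (mod 2).
  s_4 = 1 + 0 + 1 + 1 + 0 + 1 + 1 + 0 = 5 ≡ 1 (mod 2).
s = (0, 0, 1, 1)^T — this equals column 3 of H (binary 0011), so error is at position 3.
Correct: flip bit 3 of r = 100010100111100 to get c = 101010100111100.


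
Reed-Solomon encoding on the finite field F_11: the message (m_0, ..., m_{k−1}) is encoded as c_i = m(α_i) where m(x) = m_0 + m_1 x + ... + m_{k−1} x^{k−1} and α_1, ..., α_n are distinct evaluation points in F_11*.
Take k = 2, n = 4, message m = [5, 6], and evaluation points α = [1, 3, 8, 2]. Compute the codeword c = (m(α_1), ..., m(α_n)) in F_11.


c = [0, 1, 9, 6]

Message polynomial: m(x) = 5 + 6·x (mod 11).
For each evaluation point α_i, compute m(α_i) mod 11:
  α_1 = 1: Horner steps 6 → 0, so m(1) = 0.
  α_2 = 3: Horner steps 6 → 1, so m(3) = 1.
  α_3 = 8: Horner steps 6 → 9, so m(8) = 9.
  α_4 = 2: Horner steps 6 → 6, so m(2) = 6.
Codeword c = [0, 1, 9, 6] ∈ F_11^4.


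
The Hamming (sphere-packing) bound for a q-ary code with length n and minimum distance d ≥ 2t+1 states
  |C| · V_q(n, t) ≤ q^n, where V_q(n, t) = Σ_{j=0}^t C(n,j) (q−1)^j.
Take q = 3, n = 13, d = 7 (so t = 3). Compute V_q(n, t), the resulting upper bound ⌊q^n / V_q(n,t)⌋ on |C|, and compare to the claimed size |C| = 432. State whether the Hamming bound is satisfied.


V_q(n, t) = 2627, q^n = 1594323, Hamming bound = 606, |C| = 432 ≤ bound (satisfied).

Step 1: Compute V_q(n, t) = Σ_{j=0}^3 C(n, j) (q−1)^j.
  j = 0: C(13,0)·(2)^0 = 1·1 = 1.
  j = 1: C(13,1)·(2)^1 = 13·2 = 26.
  j = 2: C(13,2)·(2)^2 = 78·4 = 312.
  j = 3: C(13,3)·(2)^3 = 286·8 = 2288.
  V_q(n, t) = 1 + 26 + 312 + 2288 = 2627.
Step 2: q^n = 3^13 = 1594323.
Step 3: Hamming bound ⌊q^n / V_q(n,t)⌋ = ⌊1594323/2627⌋ = 606.
Step 4: Compare |C| = 432 to 606: satisfied.
The claimed |C| lies below the Hamming bound.


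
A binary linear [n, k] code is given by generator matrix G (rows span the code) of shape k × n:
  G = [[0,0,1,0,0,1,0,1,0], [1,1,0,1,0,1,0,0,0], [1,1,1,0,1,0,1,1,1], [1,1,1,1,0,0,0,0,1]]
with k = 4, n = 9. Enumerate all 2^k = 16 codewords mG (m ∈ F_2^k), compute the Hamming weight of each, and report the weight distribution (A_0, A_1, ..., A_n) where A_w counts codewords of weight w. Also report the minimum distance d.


Weight distribution: A_0 = 1, A_2 = 1, A_3 = 2, A_4 = 3, A_5 = 4, A_6 = 3, A_7 = 2. Minimum distance d = 2.

Enumerate all 2^4 = 16 messages m ∈ F_2^4.
For each, compute codeword c = mG in F_2^9, then tally its weight.
  m = 0000 → c = 000000000, weight = 0.
  m = 1000 → c = 001001010, weight = 3.
  m = 0100 → c = 110101000, weight = 4.
  m = 1100 → c = 111100010, weight = 5.
  m = 0010 → c = 111010111, weight = 7.
  m = 1010 → c = 110011101, weight = 6.
  m = 0110 → c = 001111111, weight = 7.
  m = 1110 → c = 000110101, weight = 4.
  m = 0001 → c = 111100001, weight = 5.
  m = 1001 → c = 110101011, weight = 6.
  m = 0101 → c = 001001001, weight = 3.
  m = 1101 → c = 000000011, weight = 2.
  m = 0011 → c = 000110110, weight = 4.
  m = 1011 → c = 001111100, weight = 5.
  m = 0111 → c = 110011110, weight = 6.
  m = 1111 → c = 111010100, weight = 5.
Tally weights:
  weight 0: 1 codewords.
  weight 2: 1 codewords.
  weight 3: 2 codewords.
  weight 4: 3 codewords.
  weight 5: 4 codewords.
  weight 6: 3 codewords.
  weight 7: 2 codewords.
Minimum distance d = smallest w > 0 with A_w > 0 = 2.
Sanity: Σ A_w = 16 = 2^4 = 16 ✓.


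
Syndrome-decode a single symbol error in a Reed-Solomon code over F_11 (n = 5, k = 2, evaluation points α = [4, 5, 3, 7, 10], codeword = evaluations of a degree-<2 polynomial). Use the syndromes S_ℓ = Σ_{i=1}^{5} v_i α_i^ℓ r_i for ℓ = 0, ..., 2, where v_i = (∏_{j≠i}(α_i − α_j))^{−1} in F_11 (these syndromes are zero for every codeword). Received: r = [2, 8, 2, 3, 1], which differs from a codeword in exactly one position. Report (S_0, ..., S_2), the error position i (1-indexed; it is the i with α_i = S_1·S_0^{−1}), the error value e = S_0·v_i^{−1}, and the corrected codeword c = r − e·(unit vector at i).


S = (2, 8, 10), error at position 1, error magnitude e = 8, c = [5, 8, 2, 3, 1].

Step 1: column multipliers v_i = (∏_{j≠i}(α_i − α_j))^{−1} mod 11.
  i = 1 (α = 4): (4−5)(4−3)(4−7)(4−10) = (−1)·1·(−3)·(−6) = −18 ≡ 4, so v_1 = 4^{−1} = 3 (mod 11).
  i = 2 (α = 5): (5−4)(5−3)(5−7)(5−10) = 1·2·(−2)·(−5) = 20 ≡ 9, so v_2 = 9^{−1} = 5 (mod 11).
  i = 3 (α = 3): (3−4)(3−5)(3−7)(3−10) = (−1)·(−2)·(−4)·(−7) = 56 ≡ 1, so v_3 = 1^{−1} = 1 (mod 11).
  i = 4 (α = 7): (7−4)(7−5)(7−3)(7−10) = 3·2·4·(−3) = −72 ≡ 5, so v_4 = 5^{−1} = 9 (mod 11).
  i = 5 (α = 10): (10−4)(10−5)(10−3)(10−7) = 6·5·7·3 = 630 ≡ 3, so v_5 = 3^{−1} = 4 (mod 11).
  v = [3, 5, 1, 9, 4].
Step 2: syndromes of r = [2, 8, 2, 3, 1] (all sums mod 11).
  S_0 = Σ v_i r_i = 3·2 + 5·8 + 1·2 + 9·3 + 4·1 = 79 ≡ 2.
  S_1 = Σ v_i α_i r_i = 3·4·2 + 5·5·8 + 1·3·2 + 9·7·3 + 4·10·1 = 459 ≡ 8.
  α_i^2 mod 11 = [5, 3, 9, 5, 1].
  S_2 = Σ v_i α_i^2 r_i = 3·5·2 + 5·3·8 + 1·9·2 + 9·5·3 + 4·1·1 = 307 ≡ 10.
  S = (2, 8, 10) ≠ 0, so r is not a codeword (an error is present).
Step 3: locate the error. For a single error e at position i, S_ℓ = v_i·e·α_i^ℓ, so α_err = S_1/S_0.
  S_0^{−1} = 2^{−1} = 6 (mod 11), so α_err = 8·6 = 48 ≡ 4 = α_1. Error position i = 1.
  Consistency check: S_2/S_1 = 10·7 = 70 ≡ 4 = α_err ✓ (single-error assumption holds).
Step 4: error magnitude e = S_0/v_1 = S_0·∏_{j≠1}(α_1 − α_j) = 2·4 = 8 ≡ 8 (mod 11).
Step 5: correct position 1: c_1 = r_1 − e = 2 − 8 ≡ 5 (mod 11). Hence c = [5, 8, 2, 3, 1].
  Check: interpolating c through the α_i gives m(x) = 4 + 3·x (degree < 2) with m(α_i) = c_i for every i, so c is indeed a codeword.


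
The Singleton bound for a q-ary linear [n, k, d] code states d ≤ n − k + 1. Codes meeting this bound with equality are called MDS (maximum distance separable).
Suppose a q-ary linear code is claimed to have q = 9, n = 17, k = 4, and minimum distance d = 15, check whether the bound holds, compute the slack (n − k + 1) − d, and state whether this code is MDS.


Singleton RHS = n − k + 1 = 14, slack = -1, bound violated (no such code; not MDS).

Singleton bound: d ≤ n − k + 1.
Here n = 17, k = 4, so n − k + 1 = 14.
Given d = 15, check d ≤ 14: NO.
Slack = (n − k + 1) − d = -1.
The slack is negative: d = 15 exceeds n − k + 1 = 14 by 1, so the Singleton bound is violated and no linear [17, 4, 15]_9 code can exist. In particular it is not MDS (MDS requires d = n − k + 1 exactly).
Description: the claimed parameters are [17, 4, 15]_9; such a code would be impossible (violates the Singleton bound).


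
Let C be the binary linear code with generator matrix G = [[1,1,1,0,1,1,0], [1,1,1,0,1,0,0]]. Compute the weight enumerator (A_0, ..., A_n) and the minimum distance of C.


Weight distribution: A_0 = 1, A_1 = 1, A_4 = 1, A_5 = 1. Minimum distance d = 1.

Enumerate all 2^2 = 4 messages m ∈ F_2^2.
For each, compute codeword c = mG in F_2^7, then tally its weight.
  m = 00 → c = 0000000, weight = 0.
  m = 10 → c = 1110110, weight = 5.
  m = 01 → c = 1110100, weight = 4.
  m = 11 → c = 0000010, weight = 1.
Tally weights:
  weight 0: 1 codewords.
  weight 1: 1 codewords.
  weight 4: 1 codewords.
  weight 5: 1 codewords.
Minimum distance d = smallest w > 0 with A_w > 0 = 1.
Sanity: Σ A_w = 4 = 2^2 = 4 ✓.


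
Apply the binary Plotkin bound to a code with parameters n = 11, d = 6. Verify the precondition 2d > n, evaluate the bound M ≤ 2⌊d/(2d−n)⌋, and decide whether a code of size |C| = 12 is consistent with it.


Plotkin bound M ≤ 12; given |C| = 12 ≤ bound (satisfied).

Check applicability: 2d = 12, n = 11.
2d − n = 1 > 0, so Plotkin applies.
Compute d/(2d−n) = 6/1 ≈ 6.0000.
⌊d/(2d−n)⌋ = 6.
Plotkin bound: M ≤ 2·6 = 12.
Given |C| = 12, check: satisfied.
This |C| is at the Plotkin bound.


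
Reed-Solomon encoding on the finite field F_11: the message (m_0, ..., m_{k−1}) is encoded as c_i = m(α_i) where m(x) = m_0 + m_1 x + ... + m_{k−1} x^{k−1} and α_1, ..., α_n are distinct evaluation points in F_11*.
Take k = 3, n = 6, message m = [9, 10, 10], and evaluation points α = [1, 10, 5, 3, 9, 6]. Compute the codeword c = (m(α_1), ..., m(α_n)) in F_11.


c = [7, 9, 1, 8, 7, 0]

Message polynomial: m(x) = 9 + 10·x + 10·x^2 (mod 11).
For each evaluation point α_i, compute m(α_i) mod 11:
  α_1 = 1: Horner steps 10 → 9 → 7, so m(1) = 7.
  α_2 = 10: Horner steps 10 → 0 → 9, so m(10) = 9.
  α_3 = 5: Horner steps 10 → 5 → 1, so m(5) = 1.
  α_4 = 3: Horner steps 10 → 7 → 8, so m(3) = 8.
  α_5 = 9: Horner steps 10 → 1 → 7, so m(9) = 7.
  α_6 = 6: Horner steps 10 → 4 → 0, so m(6) = 0.
Codeword c = [7, 9, 1, 8, 7, 0] ∈ F_11^6.


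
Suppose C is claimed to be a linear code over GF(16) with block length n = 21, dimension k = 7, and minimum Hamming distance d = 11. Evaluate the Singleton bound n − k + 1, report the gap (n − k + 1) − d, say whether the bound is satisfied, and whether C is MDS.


Singleton RHS = n − k + 1 = 15, slack = 4, bound satisfied, not MDS.

Singleton bound: d ≤ n − k + 1.
Here n = 21, k = 7, so n − k + 1 = 15.
Given d = 11, check d ≤ 15: YES.
Slack = (n − k + 1) − d = 4.
The code is NOT MDS (slack = 4 > 0).
Description: the claimed parameters are [21, 7, 11]_16; such a code would be non-MDS.


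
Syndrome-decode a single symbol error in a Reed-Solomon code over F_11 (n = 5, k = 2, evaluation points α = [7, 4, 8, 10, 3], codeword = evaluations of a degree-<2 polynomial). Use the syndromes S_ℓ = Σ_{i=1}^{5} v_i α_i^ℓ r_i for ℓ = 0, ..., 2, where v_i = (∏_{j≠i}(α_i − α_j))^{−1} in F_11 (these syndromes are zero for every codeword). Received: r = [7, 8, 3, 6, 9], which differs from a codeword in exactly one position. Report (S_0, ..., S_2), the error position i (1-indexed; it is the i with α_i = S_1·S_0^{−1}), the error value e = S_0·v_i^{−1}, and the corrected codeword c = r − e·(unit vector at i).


S = (1, 3, 9), error at position 5, error magnitude e = 8, c = [7, 8, 3, 6, 1].

Step 1: column multipliers v_i = (∏_{j≠i}(α_i − α_j))^{−1} mod 11.
  i = 1 (α = 7): (7−4)(7−8)(7−10)(7−3) = 3·(−1)·(−3)·4 = 36 ≡ 3, so v_1 = 3^{−1} = 4 (mod 11).
  i = 2 (α = 4): (4−7)(4−8)(4−10)(4−3) = (−3)·(−4)·(−6)·1 = −72 ≡ 5, so v_2 = 5^{−1} = 9 (mod 11).
  i = 3 (α = 8): (8−7)(8−4)(8−10)(8−3) = 1·4·(−2)·5 = −40 ≡ 4, so v_3 = 4^{−1} = 3 (mod 11).
  i = 4 (α = 10): (10−7)(10−4)(10−8)(10−3) = 3·6·2·7 = 252 ≡ 10, so v_4 = 10^{−1} = 10 (mod 11).
  i = 5 (α = 3): (3−7)(3−4)(3−8)(3−10) = (−4)·(−1)·(−5)·(−7) = 140 ≡ 8, so v_5 = 8^{−1} = 7 (mod 11).
  v = [4, 9, 3, 10, 7].
Step 2: syndromes of r = [7, 8, 3, 6, 9] (all sums mod 11).
  S_0 = Σ v_i r_i = 4·7 + 9·8 + 3·3 + 10·6 + 7·9 = 232 ≡ 1.
  S_1 = Σ v_i α_i r_i = 4·7·7 + 9·4·8 + 3·8·3 + 10·10·6 + 7·3·9 = 1345 ≡ 3.
  α_i^2 mod 11 = [5, 5, 9, 1, 9].
  S_2 = Σ v_i α_i^2 r_i = 4·5·7 + 9·5·8 + 3·9·3 + 10·1·6 + 7·9·9 = 1208 ≡ 9.
  S = (1, 3, 9) ≠ 0, so r is not a codeword (an error is present).
Step 3: locate the error. For a single error e at position i, S_ℓ = v_i·e·α_i^ℓ, so α_err = S_1/S_0.
  S_0^{−1} = 1^{−1} = 1 (mod 11), so α_err = 3·1 = 3 ≡ 3 = α_5. Error position i = 5.
  Consistency check: S_2/S_1 = 9·4 = 36 ≡ 3 = α_err ✓ (single-error assumption holds).
Step 4: error magnitude e = S_0/v_5 = S_0·∏_{j≠5}(α_5 − α_j) = 1·8 = 8 ≡ 8 (mod 11).
Step 5: correct position 5: c_5 = r_5 − e = 9 − 8 ≡ 1 (mod 11). Hence c = [7, 8, 3, 6, 1].
  Check: interpolating c through the α_i gives m(x) = 2 + 7·x (degree < 2) with m(α_i) = c_i for every i, so c is indeed a codeword.


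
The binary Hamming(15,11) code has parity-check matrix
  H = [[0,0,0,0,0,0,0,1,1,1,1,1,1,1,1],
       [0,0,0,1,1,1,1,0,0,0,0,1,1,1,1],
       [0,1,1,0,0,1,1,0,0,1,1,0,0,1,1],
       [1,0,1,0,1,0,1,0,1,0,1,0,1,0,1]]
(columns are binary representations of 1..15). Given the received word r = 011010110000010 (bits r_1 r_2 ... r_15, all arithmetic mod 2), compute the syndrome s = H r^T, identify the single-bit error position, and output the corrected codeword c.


s = (0, 1, 0, 1)^T, error position = 5, corrected codeword c = 011000110000010

Compute s = H r^T mod 2 one row at a time:
  s_1 = 1 + 0 + 0 + 0 + 0 + 0 + 1 + 0 = 2 ≡ 0 (mod 2).
  s_2 = 0 + 1 + 0 + 1 + 0 + 0 + 1 + 0 = 3 ≡ 1 (mod 2).
  s_3 = 1 + 1 + 0 + 1 + 0 + 0 + 1 + 0 = 4 ≡ 0 (mod 2).
  s_4 = 0 + 1 + 1 + 1 + 0 + 0 + 0 + 0 = 3 ≡ 1 (mod 2).
s = (0, 1, 0, 1)^T — this equals column 5 of H (binary 0101), so error is at position 5.
Correct: flip bit 5 of r = 011010110000010 to get c = 011000110000010.


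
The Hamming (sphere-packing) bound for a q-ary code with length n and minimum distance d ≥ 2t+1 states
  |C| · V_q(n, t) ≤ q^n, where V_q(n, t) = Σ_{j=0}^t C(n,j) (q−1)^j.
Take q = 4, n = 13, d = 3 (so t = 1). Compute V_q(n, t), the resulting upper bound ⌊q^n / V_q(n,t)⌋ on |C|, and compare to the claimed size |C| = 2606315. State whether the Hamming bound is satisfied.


V_q(n, t) = 40, q^n = 67108864, Hamming bound = 1677721, |C| = 2606315 > bound (violated).

Step 1: Compute V_q(n, t) = Σ_{j=0}^1 C(n, j) (q−1)^j.
  j = 0: C(13,0)·(3)^0 = 1·1 = 1.
  j = 1: C(13,1)·(3)^1 = 13·3 = 39.
  V_q(n, t) = 1 + 39 = 40.
Step 2: q^n = 4^13 = 67108864.
Step 3: Hamming bound ⌊q^n / V_q(n,t)⌋ = ⌊67108864/40⌋ = 1677721.
Step 4: Compare |C| = 2606315 to 1677721: violated.
The claimed |C| lies above the Hamming bound, so no 4-ary code of length 13 with d ≥ 3 can have 2606315 codewords.


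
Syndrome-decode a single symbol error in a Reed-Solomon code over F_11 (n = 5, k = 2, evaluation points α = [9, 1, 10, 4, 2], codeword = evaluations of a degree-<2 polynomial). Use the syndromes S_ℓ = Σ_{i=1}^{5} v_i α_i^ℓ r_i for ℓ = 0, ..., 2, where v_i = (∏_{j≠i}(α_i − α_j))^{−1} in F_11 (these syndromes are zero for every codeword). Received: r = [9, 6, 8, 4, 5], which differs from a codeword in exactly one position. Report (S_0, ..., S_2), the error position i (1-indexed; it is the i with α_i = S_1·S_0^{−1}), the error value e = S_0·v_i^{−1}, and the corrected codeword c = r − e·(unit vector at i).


S = (3, 1, 4), error at position 4, error magnitude e = 1, c = [9, 6, 8, 3, 5].

Step 1: column multipliers v_i = (∏_{j≠i}(α_i − α_j))^{−1} mod 11.
  i = 1 (α = 9): (9−1)(9−10)(9−4)(9−2) = 8·(−1)·5·7 = −280 ≡ 6, so v_1 = 6^{−1} = 2 (mod 11).
  i = 2 (α = 1): (1−9)(1−10)(1−4)(1−2) = (−8)·(−9)·(−3)·(−1) = 216 ≡ 7, so v_2 = 7^{−1} = 8 (mod 11).
  i = 3 (α = 10): (10−9)(10−1)(10−4)(10−2) = 1·9·6·8 = 432 ≡ 3, so v_3 = 3^{−1} = 4 (mod 11).
  i = 4 (α = 4): (4−9)(4−1)(4−10)(4−2) = (−5)·3·(−6)·2 = 180 ≡ 4, so v_4 = 4^{−1} = 3 (mod 11).
  i = 5 (α = 2): (2−9)(2−1)(2−10)(2−4) = (−7)·1·(−8)·(−2) = −112 ≡ 9, so v_5 = 9^{−1} = 5 (mod 11).
  v = [2, 8, 4, 3, 5].
Step 2: syndromes of r = [9, 6, 8, 4, 5] (all sums mod 11).
  S_0 = Σ v_i r_i = 2·9 + 8·6 + 4·8 + 3·4 + 5·5 = 135 ≡ 3.
  S_1 = Σ v_i α_i r_i = 2·9·9 + 8·1·6 + 4·10·8 + 3·4·4 + 5·2·5 = 628 ≡ 1.
  α_i^2 mod 11 = [4, 1, 1, 5, 4].
  S_2 = Σ v_i α_i^2 r_i = 2·4·9 + 8·1·6 + 4·1·8 + 3·5·4 + 5·4·5 = 312 ≡ 4.
  S = (3, 1, 4) ≠ 0, so r is not a codeword (an error is present).
Step 3: locate the error. For a single error e at position i, S_ℓ = v_i·e·α_i^ℓ, so α_err = S_1/S_0.
  S_0^{−1} = 3^{−1} = 4 (mod 11), so α_err = 1·4 = 4 ≡ 4 = α_4. Error position i = 4.
  Consistency check: S_2/S_1 = 4·1 = 4 ≡ 4 = α_err ✓ (single-error assumption holds).
Step 4: error magnitude e = S_0/v_4 = S_0·∏_{j≠4}(α_4 − α_j) = 3·4 = 12 ≡ 1 (mod 11).
Step 5: correct position 4: c_4 = r_4 − e = 4 − 1 ≡ 3 (mod 11). Hence c = [9, 6, 8, 3, 5].
  Check: interpolating c through the α_i gives m(x) = 7 + 10·x (degree < 2) with m(α_i) = c_i for every i, so c is indeed a codeword.


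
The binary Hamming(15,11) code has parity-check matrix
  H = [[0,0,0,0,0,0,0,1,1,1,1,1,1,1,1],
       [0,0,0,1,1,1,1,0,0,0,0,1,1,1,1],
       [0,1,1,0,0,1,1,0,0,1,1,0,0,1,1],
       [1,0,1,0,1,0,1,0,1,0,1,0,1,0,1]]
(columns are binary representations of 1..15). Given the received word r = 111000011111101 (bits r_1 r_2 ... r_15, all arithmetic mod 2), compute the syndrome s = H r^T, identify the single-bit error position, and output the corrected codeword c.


s = (1, 1, 1, 0)^T, error position = 14, corrected codeword c = 111000011111111

Compute s = H r^T mod 2 one row at a time:
  s_1 = 1 + 1 + 1 + 1 + 1 + 1 + 0 + 1 = 7 ≡ 1 (mod 2).
  s_2 = 0 + 0 + 0 + 0 + 1 + 1 + 0 + 1 = 3 ≡ 1 (mod 2).
  s_3 = 1 + 1 + 0 + 0 + 1 + 1 + 0 + 1 = 5 ≡ 1 (mod 2).
  s_4 = 1 + 1 + 0 + 0 + 1 + 1 + 1 + 1 = 6 ≡ 0 (mod 2).
s = (1, 1, 1, 0)^T — this equals column 14 of H (binary 1110), so error is at position 14.
Correct: flip bit 14 of r = 111000011111101 to get c = 111000011111111.


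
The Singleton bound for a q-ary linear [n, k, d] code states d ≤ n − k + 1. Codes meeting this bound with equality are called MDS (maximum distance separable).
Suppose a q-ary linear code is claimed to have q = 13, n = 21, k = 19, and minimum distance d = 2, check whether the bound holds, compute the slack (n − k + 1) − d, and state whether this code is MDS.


Singleton RHS = n − k + 1 = 3, slack = 1, bound satisfied, not MDS.

Singleton bound: d ≤ n − k + 1.
Here n = 21, k = 19, so n − k + 1 = 3.
Given d = 2, check d ≤ 3: YES.
Slack = (n − k + 1) − d = 1.
The code is NOT MDS (slack = 1 > 0).
Description: the claimed parameters are [21, 19, 2]_13; such a code would be non-MDS.


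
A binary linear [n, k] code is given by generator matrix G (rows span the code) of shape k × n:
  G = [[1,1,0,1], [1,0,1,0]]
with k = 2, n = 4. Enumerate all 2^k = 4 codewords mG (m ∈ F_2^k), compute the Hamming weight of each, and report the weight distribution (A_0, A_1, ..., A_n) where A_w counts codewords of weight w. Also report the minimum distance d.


Weight distribution: A_0 = 1, A_2 = 1, A_3 = 2. Minimum distance d = 2.

Enumerate all 2^2 = 4 messages m ∈ F_2^2.
For each, compute codeword c = mG in F_2^4, then tally its weight.
  m = 00 → c = 0000, weight = 0.
  m = 10 → c = 1101, weight = 3.
  m = 01 → c = 1010, weight = 2.
  m = 11 → c = 0111, weight = 3.
Tally weights:
  weight 0: 1 codewords.
  weight 2: 1 codewords.
  weight 3: 2 codewords.
Minimum distance d = smallest w > 0 with A_w > 0 = 2.
Sanity: Σ A_w = 4 = 2^2 = 4 ✓.


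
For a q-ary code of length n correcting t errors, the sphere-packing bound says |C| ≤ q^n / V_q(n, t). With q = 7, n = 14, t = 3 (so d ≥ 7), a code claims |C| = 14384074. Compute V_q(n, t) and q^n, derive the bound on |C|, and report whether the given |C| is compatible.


V_q(n, t) = 81985, q^n = 678223072849, Hamming bound = 8272526, |C| = 14384074 > bound (violated).

Step 1: Compute V_q(n, t) = Σ_{j=0}^3 C(n, j) (q−1)^j.
  j = 0: C(14,0)·(6)^0 = 1·1 = 1.
  j = 1: C(14,1)·(6)^1 = 14·6 = 84.
  j = 2: C(14,2)·(6)^2 = 91·36 = 3276.
  j = 3: C(14,3)·(6)^3 = 364·216 = 78624.
  V_q(n, t) = 1 + 84 + 3276 + 78624 = 81985.
Step 2: q^n = 7^14 = 678223072849.
Step 3: Hamming bound ⌊q^n / V_q(n,t)⌋ = ⌊678223072849/81985⌋ = 8272526.
Step 4: Compare |C| = 14384074 to 8272526: violated.
The claimed |C| lies above the Hamming bound, so no 7-ary code of length 14 with d ≥ 7 can have 14384074 codewords.


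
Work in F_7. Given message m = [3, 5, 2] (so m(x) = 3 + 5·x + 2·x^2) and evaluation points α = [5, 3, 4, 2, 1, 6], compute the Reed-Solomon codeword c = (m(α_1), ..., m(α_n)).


c = [1, 1, 6, 0, 3, 0]

Message polynomial: m(x) = 3 + 5·x + 2·x^2 (mod 7).
For each evaluation point α_i, compute m(α_i) mod 7:
  α_1 = 5: Horner steps 2 → 1 → 1, so m(5) = 1.
  α_2 = 3: Horner steps 2 → 4 → 1, so m(3) = 1.
  α_3 = 4: Horner steps 2 → 6 → 6, so m(4) = 6.
  α_4 = 2: Horner steps 2 → 2 → 0, so m(2) = 0.
  α_5 = 1: Horner steps 2 → 0 → 3, so m(1) = 3.
  α_6 = 6: Horner steps 2 → 3 → 0, so m(6) = 0.
Codeword c = [1, 1, 6, 0, 3, 0] ∈ F_7^6.


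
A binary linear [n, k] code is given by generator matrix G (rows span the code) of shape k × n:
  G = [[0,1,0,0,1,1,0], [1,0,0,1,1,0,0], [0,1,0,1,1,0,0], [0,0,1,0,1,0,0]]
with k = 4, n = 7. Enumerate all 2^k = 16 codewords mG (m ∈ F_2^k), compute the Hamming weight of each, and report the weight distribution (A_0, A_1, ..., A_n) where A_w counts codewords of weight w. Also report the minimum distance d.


Weight distribution: A_0 = 1, A_2 = 3, A_3 = 8, A_4 = 3, A_6 = 1. Minimum distance d = 2.

Enumerate all 2^4 = 16 messages m ∈ F_2^4.
For each, compute codeword c = mG in F_2^7, then tally its weight.
  m = 0000 → c = 0000000, weight = 0.
  m = 1000 → c = 0100110, weight = 3.
  m = 0100 → c = 1001100, weight = 3.
  m = 1100 → c = 1101010, weight = 4.
  m = 0010 → c = 0101100, weight = 3.
  m = 1010 → c = 0001010, weight = 2.
  m = 0110 → c = 1100000, weight = 2.
  m = 1110 → c = 1000110, weight = 3.
  m = 0001 → c = 0010100, weight = 2.
  m = 1001 → c = 0110010, weight = 3.
  m = 0101 → c = 1011000, weight = 3.
  m = 1101 → c = 1111110, weight = 6.
  m = 0011 → c = 0111000, weight = 3.
  m = 1011 → c = 0011110, weight = 4.
  m = 0111 → c = 1110100, weight = 4.
  m = 1111 → c = 1010010, weight = 3.
Tally weights:
  weight 0: 1 codewords.
  weight 2: 3 codewords.
  weight 3: 8 codewords.
  weight 4: 3 codewords.
  weight 6: 1 codewords.
Minimum distance d = smallest w > 0 with A_w > 0 = 2.
Sanity: Σ A_w = 16 = 2^4 = 16 ✓.


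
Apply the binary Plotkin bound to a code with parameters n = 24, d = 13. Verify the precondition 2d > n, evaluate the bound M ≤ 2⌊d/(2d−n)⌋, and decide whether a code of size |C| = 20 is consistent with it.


Plotkin bound M ≤ 12; given |C| = 20 > bound (violated).

Check applicability: 2d = 26, n = 24.
2d − n = 2 > 0, so Plotkin applies.
Compute d/(2d−n) = 13/2 ≈ 6.5000.
⌊d/(2d−n)⌋ = 6.
Plotkin bound: M ≤ 2·6 = 12.
Given |C| = 20, check: VIOLATED.
This |C| is above the Plotkin bound, so no binary code with n = 24, d = 13 and 20 codewords exists.


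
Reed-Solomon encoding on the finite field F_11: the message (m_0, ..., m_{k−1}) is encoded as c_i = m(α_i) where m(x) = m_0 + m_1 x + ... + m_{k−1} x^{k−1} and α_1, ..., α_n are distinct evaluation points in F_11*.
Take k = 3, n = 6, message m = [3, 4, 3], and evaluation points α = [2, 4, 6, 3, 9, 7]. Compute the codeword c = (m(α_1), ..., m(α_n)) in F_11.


c = [1, 1, 3, 9, 7, 2]

Message polynomial: m(x) = 3 + 4·x + 3·x^2 (mod 11).
For each evaluation point α_i, compute m(α_i) mod 11:
  α_1 = 2: Horner steps 3 → 10 → 1, so m(2) = 1.
  α_2 = 4: Horner steps 3 → 5 → 1, so m(4) = 1.
  α_3 = 6: Horner steps 3 → 0 → 3, so m(6) = 3.
  α_4 = 3: Horner steps 3 → 2 → 9, so m(3) = 9.
  α_5 = 9: Horner steps 3 → 9 → 7, so m(9) = 7.
  α_6 = 7: Horner steps 3 → 3 → 2, so m(7) = 2.
Codeword c = [1, 1, 3, 9, 7, 2] ∈ F_11^6.


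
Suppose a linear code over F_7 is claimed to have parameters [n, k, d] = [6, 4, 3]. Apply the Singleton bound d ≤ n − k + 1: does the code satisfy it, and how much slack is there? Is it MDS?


Singleton RHS = n − k + 1 = 3, slack = 0, bound satisfied, MDS.

Singleton bound: d ≤ n − k + 1.
Here n = 6, k = 4, so n − k + 1 = 3.
Given d = 3, check d ≤ 3: YES.
Slack = (n − k + 1) − d = 0.
The code is MDS (slack = 0).
Description: the claimed parameters are [6, 4, 3]_7; such a code would be MDS (meets Singleton bound).


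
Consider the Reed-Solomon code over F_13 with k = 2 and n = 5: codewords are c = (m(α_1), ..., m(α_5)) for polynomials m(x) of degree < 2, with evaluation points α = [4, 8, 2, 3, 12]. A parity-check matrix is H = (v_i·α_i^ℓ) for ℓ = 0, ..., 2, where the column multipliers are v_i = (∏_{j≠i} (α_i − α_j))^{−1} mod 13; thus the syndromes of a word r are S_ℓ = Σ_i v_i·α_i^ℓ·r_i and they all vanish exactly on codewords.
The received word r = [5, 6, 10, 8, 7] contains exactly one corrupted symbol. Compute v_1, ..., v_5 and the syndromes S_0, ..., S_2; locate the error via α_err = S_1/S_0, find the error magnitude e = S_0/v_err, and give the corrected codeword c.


S = (4, 8, 3), error at position 3, error magnitude e = 12, c = [5, 6, 11, 8, 7].

Step 1: column multipliers v_i = (∏_{j≠i}(α_i − α_j))^{−1} mod 13.
  i = 1 (α = 4): (4−8)(4−2)(4−3)(4−12) = (−4)·2·1·(−8) = 64 ≡ 12, so v_1 = 12^{−1} = 12 (mod 13).
  i = 2 (α = 8): (8−4)(8−2)(8−3)(8−12) = 4·6·5·(−4) = −480 ≡ 1, so v_2 = 1^{−1} = 1 (mod 13).
  i = 3 (α = 2): (2−4)(2−8)(2−3)(2−12) = (−2)·(−6)·(−1)·(−10) = 120 ≡ 3, so v_3 = 3^{−1} = 9 (mod 13).
  i = 4 (α = 3): (3−4)(3−8)(3−2)(3−12) = (−1)·(−5)·1·(−9) = −45 ≡ 7, so v_4 = 7^{−1} = 2 (mod 13).
  i = 5 (α = 12): (12−4)(12−8)(12−2)(12−3) = 8·4·10·9 = 2880 ≡ 7, so v_5 = 7^{−1} = 2 (mod 13).
  v = [12, 1, 9, 2, 2].
Step 2: syndromes of r = [5, 6, 10, 8, 7] (all sums mod 13).
  S_0 = Σ v_i r_i = 12·5 + 1·6 + 9·10 + 2·8 + 2·7 = 186 ≡ 4.
  S_1 = Σ v_i α_i r_i = 12·4·5 + 1·8·6 + 9·2·10 + 2·3·8 + 2·12·7 = 684 ≡ 8.
  α_i^2 mod 13 = [3, 12, 4, 9, 1].
  S_2 = Σ v_i α_i^2 r_i = 12·3·5 + 1·12·6 + 9·4·10 + 2·9·8 + 2·1·7 = 770 ≡ 3.
  S = (4, 8, 3) ≠ 0, so r is not a codeword (an error is present).
Step 3: locate the error. For a single error e at position i, S_ℓ = v_i·e·α_i^ℓ, so α_err = S_1/S_0.
  S_0^{−1} = 4^{−1} = 10 (mod 13), so α_err = 8·10 = 80 ≡ 2 = α_3. Error position i = 3.
  Consistency check: S_2/S_1 = 3·5 = 15 ≡ 2 = α_err ✓ (single-error assumption holds).
Step 4: error magnitude e = S_0/v_3 = S_0·∏_{j≠3}(α_3 − α_j) = 4·3 = 12 ≡ 12 (mod 13).
Step 5: correct position 3: c_3 = r_3 − e = 10 − 12 ≡ 11 (mod 13). Hence c = [5, 6, 11, 8, 7].
  Check: interpolating c through the α_i gives m(x) = 4 + 10·x (degree < 2) with m(α_i) = c_i for every i, so c is indeed a codeword.
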